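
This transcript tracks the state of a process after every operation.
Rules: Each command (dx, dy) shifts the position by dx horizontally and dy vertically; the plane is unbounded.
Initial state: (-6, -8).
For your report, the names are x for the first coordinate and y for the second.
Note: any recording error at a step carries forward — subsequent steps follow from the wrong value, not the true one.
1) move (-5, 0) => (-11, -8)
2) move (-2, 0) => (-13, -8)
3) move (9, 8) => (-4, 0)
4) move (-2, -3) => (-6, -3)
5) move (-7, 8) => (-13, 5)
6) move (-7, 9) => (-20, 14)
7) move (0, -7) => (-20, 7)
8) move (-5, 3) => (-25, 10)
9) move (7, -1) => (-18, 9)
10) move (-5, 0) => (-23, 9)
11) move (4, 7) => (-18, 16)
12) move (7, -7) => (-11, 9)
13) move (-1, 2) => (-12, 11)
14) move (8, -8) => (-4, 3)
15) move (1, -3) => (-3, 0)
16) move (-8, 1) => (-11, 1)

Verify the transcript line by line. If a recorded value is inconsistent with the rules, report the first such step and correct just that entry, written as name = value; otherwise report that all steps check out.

step 11, x = -19

1. x = -6 + (-5) = -11, y = -8 + (0) = -8 (verified)
2. x = -11 + (-2) = -13, y = -8 + (0) = -8 (verified)
3. x = -13 + (9) = -4, y = -8 + (8) = 0 (exactly as logged)
4. x = -4 + (-2) = -6, y = 0 + (-3) = -3 (confirmed correct)
5. x = -6 + (-7) = -13, y = -3 + (8) = 5 (no discrepancy)
6. x = -13 + (-7) = -20, y = 5 + (9) = 14 (agrees with the transcript)
7. x = -20 + (0) = -20, y = 14 + (-7) = 7 (exactly as logged)
8. x = -20 + (-5) = -25, y = 7 + (3) = 10 (matches)
9. x = -25 + (7) = -18, y = 10 + (-1) = 9 (matches)
10. x = -18 + (-5) = -23, y = 9 + (0) = 9 (in agreement)
11. x = -23 + (4) = -19, y = 9 + (7) = 16 (the transcript has a different value)
Step 11 is the first one off; corrected, x = -19.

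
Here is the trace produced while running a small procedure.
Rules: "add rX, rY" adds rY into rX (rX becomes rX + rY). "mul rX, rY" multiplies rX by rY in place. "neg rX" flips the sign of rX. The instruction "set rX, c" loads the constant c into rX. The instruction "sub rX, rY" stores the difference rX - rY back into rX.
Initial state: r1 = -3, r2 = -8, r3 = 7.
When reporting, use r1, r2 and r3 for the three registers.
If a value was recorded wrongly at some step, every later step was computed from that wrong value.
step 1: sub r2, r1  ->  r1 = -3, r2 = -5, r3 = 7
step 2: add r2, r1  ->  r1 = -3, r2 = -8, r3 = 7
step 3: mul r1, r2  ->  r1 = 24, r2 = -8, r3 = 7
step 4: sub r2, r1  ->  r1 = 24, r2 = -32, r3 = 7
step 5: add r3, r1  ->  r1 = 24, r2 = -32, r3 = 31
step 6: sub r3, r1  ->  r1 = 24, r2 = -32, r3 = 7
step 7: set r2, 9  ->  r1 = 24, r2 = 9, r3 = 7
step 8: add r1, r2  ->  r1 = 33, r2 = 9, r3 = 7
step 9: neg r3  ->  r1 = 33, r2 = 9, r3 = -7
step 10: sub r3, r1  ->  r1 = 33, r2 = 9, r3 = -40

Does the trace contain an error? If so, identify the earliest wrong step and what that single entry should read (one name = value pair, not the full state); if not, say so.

1. r2 = -8 - -3 = -5 (agrees with the trace)
2. r2 = -5 + -3 = -8 (agrees with the trace)
3. r1 = -3 * -8 = 24 (in agreement)
4. r2 = -8 - 24 = -32 (in agreement)
5. r3 = 7 + 24 = 31 (exactly as logged)
6. r3 = 31 - 24 = 7 (exactly as logged)
7. r2 = 9 (agrees with the trace)
8. r1 = 24 + 9 = 33 (confirmed correct)
9. r3 = -(7) = -7 (agrees with the trace)
10. r3 = -7 - 33 = -40 (same as recorded)
Nothing is out of place; the run is error-free.

no error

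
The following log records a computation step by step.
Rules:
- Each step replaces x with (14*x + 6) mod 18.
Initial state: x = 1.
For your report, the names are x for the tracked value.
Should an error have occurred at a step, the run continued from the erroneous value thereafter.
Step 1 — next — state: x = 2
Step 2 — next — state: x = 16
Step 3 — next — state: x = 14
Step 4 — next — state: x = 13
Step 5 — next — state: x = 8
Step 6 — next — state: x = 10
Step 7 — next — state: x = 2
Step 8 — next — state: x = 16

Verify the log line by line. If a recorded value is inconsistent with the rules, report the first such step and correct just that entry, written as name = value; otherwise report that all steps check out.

Recomputing the run from the initial state:
step 1: x = 2
step 2: x = 16
step 3: x = 14
step 4: x = 4
step 5: x = 8
step 6: x = 10
step 7: x = 2
step 8: x = 16
The first disagreement with the log is at step 4, where the value should be x = 4.

step 4, x = 4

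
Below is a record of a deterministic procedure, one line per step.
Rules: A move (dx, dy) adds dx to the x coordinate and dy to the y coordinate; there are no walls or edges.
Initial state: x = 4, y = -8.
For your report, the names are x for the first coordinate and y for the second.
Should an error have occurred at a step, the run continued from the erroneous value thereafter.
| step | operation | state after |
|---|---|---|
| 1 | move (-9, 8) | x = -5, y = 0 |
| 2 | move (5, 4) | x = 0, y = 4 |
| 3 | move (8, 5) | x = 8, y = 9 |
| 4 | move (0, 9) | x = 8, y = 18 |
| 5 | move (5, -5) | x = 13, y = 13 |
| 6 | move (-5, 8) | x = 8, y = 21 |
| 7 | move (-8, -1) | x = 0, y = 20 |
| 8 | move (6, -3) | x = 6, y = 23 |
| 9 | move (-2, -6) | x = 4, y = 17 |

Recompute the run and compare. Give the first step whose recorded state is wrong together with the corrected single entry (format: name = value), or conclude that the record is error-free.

Step 1: x = 4 + (-9) = -5, y = -8 + (8) = 0 — checks out.
Step 2: x = -5 + (5) = 0, y = 0 + (4) = 4 — no discrepancy.
Step 3: x = 0 + (8) = 8, y = 4 + (5) = 9 — confirmed correct.
Step 4: x = 8 + (0) = 8, y = 9 + (9) = 18 — consistent with the record.
Step 5: x = 8 + (5) = 13, y = 18 + (-5) = 13 — verified.
Step 6: x = 13 + (-5) = 8, y = 13 + (8) = 21 — checks out.
Step 7: x = 8 + (-8) = 0, y = 21 + (-1) = 20 — verified.
Step 8: x = 0 + (6) = 6, y = 20 + (-3) = 17 — this is not what the record shows.
Step 8 is the first one off; corrected, y = 17.

step 8, y = 17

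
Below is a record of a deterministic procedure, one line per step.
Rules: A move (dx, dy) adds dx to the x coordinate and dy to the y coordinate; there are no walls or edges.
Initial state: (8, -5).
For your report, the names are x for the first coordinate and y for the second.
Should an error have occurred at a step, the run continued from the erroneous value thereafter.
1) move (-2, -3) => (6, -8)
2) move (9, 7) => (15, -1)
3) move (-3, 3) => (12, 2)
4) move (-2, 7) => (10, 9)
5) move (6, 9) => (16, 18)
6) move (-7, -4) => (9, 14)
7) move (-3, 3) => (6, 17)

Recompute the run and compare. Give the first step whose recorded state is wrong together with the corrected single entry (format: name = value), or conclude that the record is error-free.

Recomputing the run from the initial state:
step 1: x = 6, y = -8
step 2: x = 15, y = -1
step 3: x = 12, y = 2
step 4: x = 10, y = 9
step 5: x = 16, y = 18
step 6: x = 9, y = 14
step 7: x = 6, y = 17
This matches the record at every step.

no error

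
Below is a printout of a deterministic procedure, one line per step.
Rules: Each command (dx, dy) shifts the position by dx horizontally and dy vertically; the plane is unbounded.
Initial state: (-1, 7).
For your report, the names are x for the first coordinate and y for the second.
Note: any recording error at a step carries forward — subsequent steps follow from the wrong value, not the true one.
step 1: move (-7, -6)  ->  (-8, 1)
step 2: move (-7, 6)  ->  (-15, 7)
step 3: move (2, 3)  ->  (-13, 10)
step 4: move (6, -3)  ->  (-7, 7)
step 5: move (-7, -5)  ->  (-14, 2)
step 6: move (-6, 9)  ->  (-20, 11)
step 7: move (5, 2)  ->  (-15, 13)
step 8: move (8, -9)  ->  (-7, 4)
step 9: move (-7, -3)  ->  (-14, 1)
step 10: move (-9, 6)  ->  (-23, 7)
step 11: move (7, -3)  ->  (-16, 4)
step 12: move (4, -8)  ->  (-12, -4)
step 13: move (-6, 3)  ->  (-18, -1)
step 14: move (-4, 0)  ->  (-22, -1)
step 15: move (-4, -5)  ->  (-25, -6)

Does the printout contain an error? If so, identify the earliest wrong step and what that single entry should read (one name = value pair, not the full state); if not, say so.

step 15, x = -26

1. x = -1 + (-7) = -8, y = 7 + (-6) = 1 (verified)
2. x = -8 + (-7) = -15, y = 1 + (6) = 7 (confirmed correct)
3. x = -15 + (2) = -13, y = 7 + (3) = 10 (consistent with the printout)
4. x = -13 + (6) = -7, y = 10 + (-3) = 7 (same as recorded)
5. x = -7 + (-7) = -14, y = 7 + (-5) = 2 (no discrepancy)
6. x = -14 + (-6) = -20, y = 2 + (9) = 11 (same as recorded)
7. x = -20 + (5) = -15, y = 11 + (2) = 13 (exactly as logged)
8. x = -15 + (8) = -7, y = 13 + (-9) = 4 (agrees with the printout)
9. x = -7 + (-7) = -14, y = 4 + (-3) = 1 (checks out)
10. x = -14 + (-9) = -23, y = 1 + (6) = 7 (verified)
11. x = -23 + (7) = -16, y = 7 + (-3) = 4 (no discrepancy)
12. x = -16 + (4) = -12, y = 4 + (-8) = -4 (matches)
13. x = -12 + (-6) = -18, y = -4 + (3) = -1 (consistent with the printout)
14. x = -18 + (-4) = -22, y = -1 + (0) = -1 (confirmed correct)
15. x = -22 + (-4) = -26, y = -1 + (-5) = -6 (not what was recorded)
So the first discrepancy is step 15, where the right value is x = -26.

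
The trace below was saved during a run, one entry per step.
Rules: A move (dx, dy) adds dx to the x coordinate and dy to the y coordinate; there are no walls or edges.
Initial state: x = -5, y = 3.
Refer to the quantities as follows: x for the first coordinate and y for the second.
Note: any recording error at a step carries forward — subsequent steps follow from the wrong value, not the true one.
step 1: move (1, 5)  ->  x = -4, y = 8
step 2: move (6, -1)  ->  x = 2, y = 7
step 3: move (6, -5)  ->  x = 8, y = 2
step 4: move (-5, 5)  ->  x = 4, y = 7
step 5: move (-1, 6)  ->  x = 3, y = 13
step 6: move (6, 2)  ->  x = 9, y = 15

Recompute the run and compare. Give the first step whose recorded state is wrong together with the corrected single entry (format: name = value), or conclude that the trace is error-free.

1. x = -5 + (1) = -4, y = 3 + (5) = 8 (matches)
2. x = -4 + (6) = 2, y = 8 + (-1) = 7 (matches)
3. x = 2 + (6) = 8, y = 7 + (-5) = 2 (no discrepancy)
4. x = 8 + (-5) = 3, y = 2 + (5) = 7 (the entry is off here)
First deviation found at step 4; the corrected entry is x = 3.

step 4, x = 3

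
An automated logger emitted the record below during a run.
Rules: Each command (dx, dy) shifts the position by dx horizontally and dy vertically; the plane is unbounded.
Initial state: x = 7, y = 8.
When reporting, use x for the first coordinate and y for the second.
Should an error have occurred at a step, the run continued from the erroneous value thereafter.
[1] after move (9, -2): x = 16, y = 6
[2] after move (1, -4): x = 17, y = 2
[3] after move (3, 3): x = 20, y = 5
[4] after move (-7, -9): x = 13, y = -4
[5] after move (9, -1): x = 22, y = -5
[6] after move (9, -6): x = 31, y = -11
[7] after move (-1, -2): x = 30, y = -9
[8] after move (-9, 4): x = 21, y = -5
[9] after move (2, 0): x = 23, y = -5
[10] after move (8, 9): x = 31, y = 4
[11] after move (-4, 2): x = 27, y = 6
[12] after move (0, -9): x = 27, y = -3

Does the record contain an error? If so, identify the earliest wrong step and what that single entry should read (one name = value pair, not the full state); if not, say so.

Recomputing the run from the initial state:
step 1: x = 16, y = 6
step 2: x = 17, y = 2
step 3: x = 20, y = 5
step 4: x = 13, y = -4
step 5: x = 22, y = -5
step 6: x = 31, y = -11
step 7: x = 30, y = -13
step 8: x = 21, y = -9
step 9: x = 23, y = -9
step 10: x = 31, y = 0
step 11: x = 27, y = 2
step 12: x = 27, y = -7
The first disagreement with the record is at step 7, where the value should be y = -13.

step 7, y = -13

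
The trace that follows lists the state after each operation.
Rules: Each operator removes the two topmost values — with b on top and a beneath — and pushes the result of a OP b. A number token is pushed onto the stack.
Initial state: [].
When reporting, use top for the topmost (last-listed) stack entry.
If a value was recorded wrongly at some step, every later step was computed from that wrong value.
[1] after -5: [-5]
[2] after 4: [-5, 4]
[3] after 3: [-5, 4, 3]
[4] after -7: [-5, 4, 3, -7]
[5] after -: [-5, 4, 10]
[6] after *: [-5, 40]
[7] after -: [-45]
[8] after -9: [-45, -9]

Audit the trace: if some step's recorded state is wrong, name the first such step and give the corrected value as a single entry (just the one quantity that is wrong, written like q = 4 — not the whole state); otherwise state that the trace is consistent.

no error

Step 1: push -5: top = -5 — in agreement.
Step 2: push 4: top = 4 — confirmed correct.
Step 3: push 3: top = 3 — consistent with the trace.
Step 4: push -7: top = -7 — consistent with the trace.
Step 5: 3 - -7 = 10 — matches.
Step 6: 4 * 10 = 40 — matches.
Step 7: -5 - 40 = -45 — in agreement.
Step 8: push -9: top = -9 — in agreement.
All entries verified; no error found.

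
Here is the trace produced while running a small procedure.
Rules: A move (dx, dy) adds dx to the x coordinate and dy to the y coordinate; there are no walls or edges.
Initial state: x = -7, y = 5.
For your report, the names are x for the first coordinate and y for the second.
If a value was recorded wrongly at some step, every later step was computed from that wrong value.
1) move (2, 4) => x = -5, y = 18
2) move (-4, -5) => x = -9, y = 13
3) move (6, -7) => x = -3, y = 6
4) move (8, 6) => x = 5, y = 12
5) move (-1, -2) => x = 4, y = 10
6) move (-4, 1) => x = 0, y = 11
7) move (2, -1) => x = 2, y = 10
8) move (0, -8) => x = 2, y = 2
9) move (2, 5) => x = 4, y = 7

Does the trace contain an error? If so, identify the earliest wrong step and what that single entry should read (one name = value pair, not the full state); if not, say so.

1. x = -7 + (2) = -5, y = 5 + (4) = 9 (the entry is off here)
So the first discrepancy is step 1, where the right value is y = 9.

step 1, y = 9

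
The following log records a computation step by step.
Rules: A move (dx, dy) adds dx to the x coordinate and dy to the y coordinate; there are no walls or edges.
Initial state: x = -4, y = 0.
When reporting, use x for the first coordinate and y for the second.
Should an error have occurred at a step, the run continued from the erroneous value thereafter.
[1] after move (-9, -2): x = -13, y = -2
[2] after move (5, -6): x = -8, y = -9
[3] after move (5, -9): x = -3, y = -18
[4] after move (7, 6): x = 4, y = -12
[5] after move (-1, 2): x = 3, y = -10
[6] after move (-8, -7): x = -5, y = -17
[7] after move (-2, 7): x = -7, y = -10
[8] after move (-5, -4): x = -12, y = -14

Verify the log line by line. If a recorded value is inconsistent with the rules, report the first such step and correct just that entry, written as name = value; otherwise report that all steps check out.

step 1: x = -4 + (-9) = -13, y = 0 + (-2) = -2 -> checks out
step 2: x = -13 + (5) = -8, y = -2 + (-6) = -8 -> the log has a different value
First incorrect step: 2; the correct value is y = -8.

step 2, y = -8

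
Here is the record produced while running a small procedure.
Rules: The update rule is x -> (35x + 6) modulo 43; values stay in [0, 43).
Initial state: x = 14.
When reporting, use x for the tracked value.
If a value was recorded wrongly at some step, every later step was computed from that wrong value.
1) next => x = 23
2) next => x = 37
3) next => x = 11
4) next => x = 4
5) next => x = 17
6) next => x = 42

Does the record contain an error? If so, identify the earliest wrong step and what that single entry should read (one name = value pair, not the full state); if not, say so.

no error

Recomputing the run from the initial state:
step 1: x = 23
step 2: x = 37
step 3: x = 11
step 4: x = 4
step 5: x = 17
step 6: x = 42
This matches the record at every step.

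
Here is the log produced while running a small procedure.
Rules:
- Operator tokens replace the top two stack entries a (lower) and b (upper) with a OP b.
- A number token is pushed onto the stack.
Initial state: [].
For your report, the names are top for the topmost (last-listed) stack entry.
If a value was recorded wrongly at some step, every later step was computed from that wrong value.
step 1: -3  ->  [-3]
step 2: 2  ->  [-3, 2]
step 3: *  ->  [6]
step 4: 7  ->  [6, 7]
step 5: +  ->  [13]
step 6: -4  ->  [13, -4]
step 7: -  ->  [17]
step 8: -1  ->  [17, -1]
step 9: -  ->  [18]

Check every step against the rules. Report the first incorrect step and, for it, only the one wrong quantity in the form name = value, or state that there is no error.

step 3, top = -6

step 1: push -3: top = -3 -> same as recorded
step 2: push 2: top = 2 -> exactly as logged
step 3: -3 * 2 = -6 -> the entry is off here
First incorrect step: 3; the correct value is top = -6.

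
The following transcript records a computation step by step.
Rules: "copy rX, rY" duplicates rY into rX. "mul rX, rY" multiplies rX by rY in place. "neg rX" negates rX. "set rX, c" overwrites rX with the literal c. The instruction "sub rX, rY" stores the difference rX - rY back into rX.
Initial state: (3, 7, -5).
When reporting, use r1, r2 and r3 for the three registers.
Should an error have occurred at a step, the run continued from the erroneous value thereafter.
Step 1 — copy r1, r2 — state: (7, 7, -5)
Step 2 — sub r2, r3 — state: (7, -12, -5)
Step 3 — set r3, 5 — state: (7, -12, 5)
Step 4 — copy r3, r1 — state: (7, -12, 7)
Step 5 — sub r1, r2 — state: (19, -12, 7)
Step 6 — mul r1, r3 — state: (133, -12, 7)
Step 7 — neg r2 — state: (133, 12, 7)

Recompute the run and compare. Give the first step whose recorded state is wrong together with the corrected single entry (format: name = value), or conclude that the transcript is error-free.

Recomputing the run from the initial state:
step 1: r1 = 7, r2 = 7, r3 = -5
step 2: r1 = 7, r2 = 12, r3 = -5
step 3: r1 = 7, r2 = 12, r3 = 5
step 4: r1 = 7, r2 = 12, r3 = 7
step 5: r1 = -5, r2 = 12, r3 = 7
step 6: r1 = -35, r2 = 12, r3 = 7
step 7: r1 = -35, r2 = -12, r3 = 7
The first disagreement with the transcript is at step 2, where the value should be r2 = 12.

step 2, r2 = 12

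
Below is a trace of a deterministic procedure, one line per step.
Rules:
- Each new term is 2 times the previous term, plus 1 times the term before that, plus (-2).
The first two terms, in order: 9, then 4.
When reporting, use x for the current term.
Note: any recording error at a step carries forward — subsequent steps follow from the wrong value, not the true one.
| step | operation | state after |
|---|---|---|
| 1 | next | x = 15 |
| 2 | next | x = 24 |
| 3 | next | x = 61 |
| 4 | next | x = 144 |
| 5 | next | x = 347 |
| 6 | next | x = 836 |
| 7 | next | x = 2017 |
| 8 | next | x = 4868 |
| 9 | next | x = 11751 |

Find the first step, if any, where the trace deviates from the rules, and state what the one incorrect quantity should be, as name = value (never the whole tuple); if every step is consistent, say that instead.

Step 1: x = 2*(4) + (1)*(9) + (-2) = 15 — same as recorded.
Step 2: x = 2*(15) + (1)*(4) + (-2) = 32 — this is not what the trace shows.
So the first discrepancy is step 2, where the right value is x = 32.

step 2, x = 32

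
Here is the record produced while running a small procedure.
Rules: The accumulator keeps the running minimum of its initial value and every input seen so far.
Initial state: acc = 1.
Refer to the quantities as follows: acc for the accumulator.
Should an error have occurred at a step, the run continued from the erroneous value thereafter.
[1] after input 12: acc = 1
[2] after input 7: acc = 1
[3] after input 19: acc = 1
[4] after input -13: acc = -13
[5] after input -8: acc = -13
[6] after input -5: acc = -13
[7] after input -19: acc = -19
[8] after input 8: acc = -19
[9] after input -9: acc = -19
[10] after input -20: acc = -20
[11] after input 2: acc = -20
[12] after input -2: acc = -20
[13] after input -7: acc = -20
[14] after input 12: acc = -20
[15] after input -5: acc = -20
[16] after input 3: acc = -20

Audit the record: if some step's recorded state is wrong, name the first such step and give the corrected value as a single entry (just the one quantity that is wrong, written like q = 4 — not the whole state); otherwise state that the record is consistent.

no error

step 1: acc = min(1, 12) = 1 -> exactly as logged
step 2: acc = min(1, 7) = 1 -> checks out
step 3: acc = min(1, 19) = 1 -> confirmed correct
step 4: acc = min(1, -13) = -13 -> matches
step 5: acc = min(-13, -8) = -13 -> verified
step 6: acc = min(-13, -5) = -13 -> consistent with the record
step 7: acc = min(-13, -19) = -19 -> no discrepancy
step 8: acc = min(-19, 8) = -19 -> same as recorded
step 9: acc = min(-19, -9) = -19 -> checks out
step 10: acc = min(-19, -20) = -20 -> matches
step 11: acc = min(-20, 2) = -20 -> verified
step 12: acc = min(-20, -2) = -20 -> in agreement
step 13: acc = min(-20, -7) = -20 -> agrees with the record
step 14: acc = min(-20, 12) = -20 -> same as recorded
step 15: acc = min(-20, -5) = -20 -> matches
step 16: acc = min(-20, 3) = -20 -> in agreement
No step deviates from the rules.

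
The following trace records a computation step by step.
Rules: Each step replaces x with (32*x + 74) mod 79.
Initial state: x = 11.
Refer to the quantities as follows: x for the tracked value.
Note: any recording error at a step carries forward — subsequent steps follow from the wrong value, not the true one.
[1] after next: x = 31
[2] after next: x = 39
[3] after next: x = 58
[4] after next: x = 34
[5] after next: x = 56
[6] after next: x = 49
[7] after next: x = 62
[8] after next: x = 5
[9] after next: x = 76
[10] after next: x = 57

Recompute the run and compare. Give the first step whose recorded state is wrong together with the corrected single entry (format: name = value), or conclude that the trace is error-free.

Recomputing the run from the initial state:
step 1: x = 31
step 2: x = 39
step 3: x = 58
step 4: x = 34
step 5: x = 56
step 6: x = 49
step 7: x = 62
step 8: x = 4
step 9: x = 44
step 10: x = 60
The first disagreement with the trace is at step 8, where the value should be x = 4.

step 8, x = 4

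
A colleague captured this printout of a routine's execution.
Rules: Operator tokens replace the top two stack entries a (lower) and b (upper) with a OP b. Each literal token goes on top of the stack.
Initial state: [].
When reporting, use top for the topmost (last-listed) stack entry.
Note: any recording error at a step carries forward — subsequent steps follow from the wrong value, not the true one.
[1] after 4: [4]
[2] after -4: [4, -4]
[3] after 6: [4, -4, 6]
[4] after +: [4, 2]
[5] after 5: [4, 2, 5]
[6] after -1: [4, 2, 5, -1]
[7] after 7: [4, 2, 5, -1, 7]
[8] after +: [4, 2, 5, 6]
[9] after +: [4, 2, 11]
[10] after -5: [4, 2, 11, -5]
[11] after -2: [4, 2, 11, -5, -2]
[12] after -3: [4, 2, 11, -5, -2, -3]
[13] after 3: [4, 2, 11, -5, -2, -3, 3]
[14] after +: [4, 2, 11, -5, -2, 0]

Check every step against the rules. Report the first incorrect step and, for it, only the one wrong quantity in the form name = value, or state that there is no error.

Step 1: push 4: top = 4 — no discrepancy.
Step 2: push -4: top = -4 — same as recorded.
Step 3: push 6: top = 6 — confirmed correct.
Step 4: -4 + 6 = 2 — verified.
Step 5: push 5: top = 5 — no discrepancy.
Step 6: push -1: top = -1 — in agreement.
Step 7: push 7: top = 7 — matches.
Step 8: -1 + 7 = 6 — exactly as logged.
Step 9: 5 + 6 = 11 — in agreement.
Step 10: push -5: top = -5 — no discrepancy.
Step 11: push -2: top = -2 — same as recorded.
Step 12: push -3: top = -3 — exactly as logged.
Step 13: push 3: top = 3 — checks out.
Step 14: -3 + 3 = 0 — verified.
The whole run recomputes cleanly — no discrepancies.

no error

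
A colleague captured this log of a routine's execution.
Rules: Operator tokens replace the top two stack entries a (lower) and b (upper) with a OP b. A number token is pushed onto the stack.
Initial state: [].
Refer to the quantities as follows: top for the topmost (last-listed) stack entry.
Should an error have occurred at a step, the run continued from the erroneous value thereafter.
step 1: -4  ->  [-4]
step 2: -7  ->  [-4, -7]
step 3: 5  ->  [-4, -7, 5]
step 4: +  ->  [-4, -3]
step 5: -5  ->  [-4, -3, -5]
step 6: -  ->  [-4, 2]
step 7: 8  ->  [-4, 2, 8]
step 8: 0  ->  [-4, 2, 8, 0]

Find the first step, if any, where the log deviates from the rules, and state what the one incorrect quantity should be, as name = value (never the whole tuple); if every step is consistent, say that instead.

step 4, top = -2

1. push -4: top = -4 (same as recorded)
2. push -7: top = -7 (agrees with the log)
3. push 5: top = 5 (matches)
4. -7 + 5 = -2 (not what was recorded)
First incorrect step: 4; the correct value is top = -2.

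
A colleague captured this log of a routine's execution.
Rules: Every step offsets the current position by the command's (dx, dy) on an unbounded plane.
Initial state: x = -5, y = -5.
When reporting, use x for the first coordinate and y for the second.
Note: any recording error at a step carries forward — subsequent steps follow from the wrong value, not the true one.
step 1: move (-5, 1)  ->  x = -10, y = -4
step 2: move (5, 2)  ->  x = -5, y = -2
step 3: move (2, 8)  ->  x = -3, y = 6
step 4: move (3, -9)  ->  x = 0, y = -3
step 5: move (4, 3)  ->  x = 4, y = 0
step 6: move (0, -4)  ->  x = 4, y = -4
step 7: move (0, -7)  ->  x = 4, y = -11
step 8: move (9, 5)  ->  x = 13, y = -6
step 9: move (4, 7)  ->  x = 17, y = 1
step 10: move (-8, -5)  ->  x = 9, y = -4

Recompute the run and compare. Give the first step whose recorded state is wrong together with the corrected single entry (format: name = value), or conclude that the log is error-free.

no error

Step 1: x = -5 + (-5) = -10, y = -5 + (1) = -4 — no discrepancy.
Step 2: x = -10 + (5) = -5, y = -4 + (2) = -2 — confirmed correct.
Step 3: x = -5 + (2) = -3, y = -2 + (8) = 6 — consistent with the log.
Step 4: x = -3 + (3) = 0, y = 6 + (-9) = -3 — agrees with the log.
Step 5: x = 0 + (4) = 4, y = -3 + (3) = 0 — verified.
Step 6: x = 4 + (0) = 4, y = 0 + (-4) = -4 — exactly as logged.
Step 7: x = 4 + (0) = 4, y = -4 + (-7) = -11 — in agreement.
Step 8: x = 4 + (9) = 13, y = -11 + (5) = -6 — confirmed correct.
Step 9: x = 13 + (4) = 17, y = -6 + (7) = 1 — consistent with the log.
Step 10: x = 17 + (-8) = 9, y = 1 + (-5) = -4 — matches.
The whole run recomputes cleanly — no discrepancies.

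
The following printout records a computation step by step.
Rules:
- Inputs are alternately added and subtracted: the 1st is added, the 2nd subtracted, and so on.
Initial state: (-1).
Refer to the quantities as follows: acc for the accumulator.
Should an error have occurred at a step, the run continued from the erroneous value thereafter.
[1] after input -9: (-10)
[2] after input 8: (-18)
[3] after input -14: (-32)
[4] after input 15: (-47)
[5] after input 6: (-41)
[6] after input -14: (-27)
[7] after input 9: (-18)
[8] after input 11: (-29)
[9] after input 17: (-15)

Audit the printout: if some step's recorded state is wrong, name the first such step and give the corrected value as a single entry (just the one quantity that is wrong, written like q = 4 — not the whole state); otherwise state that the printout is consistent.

step 9, acc = -12

1. acc = -1 + -9 = -10 (same as recorded)
2. acc = -10 - 8 = -18 (same as recorded)
3. acc = -18 + -14 = -32 (checks out)
4. acc = -32 - 15 = -47 (verified)
5. acc = -47 + 6 = -41 (no discrepancy)
6. acc = -41 - -14 = -27 (consistent with the printout)
7. acc = -27 + 9 = -18 (confirmed correct)
8. acc = -18 - 11 = -29 (agrees with the printout)
9. acc = -29 + 17 = -12 (the recorded entry deviates here)
First deviation found at step 9; the corrected entry is acc = -12.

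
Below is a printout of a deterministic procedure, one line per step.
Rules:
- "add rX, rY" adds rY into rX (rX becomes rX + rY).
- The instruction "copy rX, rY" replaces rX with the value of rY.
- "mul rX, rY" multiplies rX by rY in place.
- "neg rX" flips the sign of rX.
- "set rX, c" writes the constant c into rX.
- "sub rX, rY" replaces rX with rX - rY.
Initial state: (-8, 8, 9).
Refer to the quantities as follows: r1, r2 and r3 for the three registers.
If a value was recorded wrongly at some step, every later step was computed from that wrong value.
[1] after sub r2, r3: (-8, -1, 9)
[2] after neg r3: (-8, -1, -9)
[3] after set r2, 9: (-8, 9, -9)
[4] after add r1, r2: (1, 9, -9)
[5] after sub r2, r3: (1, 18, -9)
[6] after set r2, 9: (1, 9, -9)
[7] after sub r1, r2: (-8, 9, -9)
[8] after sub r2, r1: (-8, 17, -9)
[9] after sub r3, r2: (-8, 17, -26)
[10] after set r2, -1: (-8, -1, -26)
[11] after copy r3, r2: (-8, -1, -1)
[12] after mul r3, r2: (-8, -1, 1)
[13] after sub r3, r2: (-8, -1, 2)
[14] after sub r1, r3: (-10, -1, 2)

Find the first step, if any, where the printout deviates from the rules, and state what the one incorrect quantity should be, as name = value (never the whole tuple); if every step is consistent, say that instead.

Recomputing the run from the initial state:
step 1: r1 = -8, r2 = -1, r3 = 9
step 2: r1 = -8, r2 = -1, r3 = -9
step 3: r1 = -8, r2 = 9, r3 = -9
step 4: r1 = 1, r2 = 9, r3 = -9
step 5: r1 = 1, r2 = 18, r3 = -9
step 6: r1 = 1, r2 = 9, r3 = -9
step 7: r1 = -8, r2 = 9, r3 = -9
step 8: r1 = -8, r2 = 17, r3 = -9
step 9: r1 = -8, r2 = 17, r3 = -26
step 10: r1 = -8, r2 = -1, r3 = -26
step 11: r1 = -8, r2 = -1, r3 = -1
step 12: r1 = -8, r2 = -1, r3 = 1
step 13: r1 = -8, r2 = -1, r3 = 2
step 14: r1 = -10, r2 = -1, r3 = 2
This matches the printout at every step.

no error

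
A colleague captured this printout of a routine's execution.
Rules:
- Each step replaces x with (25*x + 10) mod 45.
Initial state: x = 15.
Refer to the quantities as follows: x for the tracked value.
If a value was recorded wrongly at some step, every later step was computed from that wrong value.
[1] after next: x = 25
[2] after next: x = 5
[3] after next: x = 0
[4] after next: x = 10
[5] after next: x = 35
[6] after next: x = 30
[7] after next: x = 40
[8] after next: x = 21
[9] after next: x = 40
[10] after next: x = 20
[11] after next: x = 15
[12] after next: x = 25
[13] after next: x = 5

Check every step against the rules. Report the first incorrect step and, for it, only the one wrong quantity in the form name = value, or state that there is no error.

step 8, x = 20

1. x = (25*15 + 10) mod 45 = 25 (matches)
2. x = (25*25 + 10) mod 45 = 5 (in agreement)
3. x = (25*5 + 10) mod 45 = 0 (in agreement)
4. x = (25*0 + 10) mod 45 = 10 (matches)
5. x = (25*10 + 10) mod 45 = 35 (consistent with the printout)
6. x = (25*35 + 10) mod 45 = 30 (in agreement)
7. x = (25*30 + 10) mod 45 = 40 (in agreement)
8. x = (25*40 + 10) mod 45 = 20 (the recorded entry deviates here)
That makes step 8 the first incorrect line — x = 20 is what it should show.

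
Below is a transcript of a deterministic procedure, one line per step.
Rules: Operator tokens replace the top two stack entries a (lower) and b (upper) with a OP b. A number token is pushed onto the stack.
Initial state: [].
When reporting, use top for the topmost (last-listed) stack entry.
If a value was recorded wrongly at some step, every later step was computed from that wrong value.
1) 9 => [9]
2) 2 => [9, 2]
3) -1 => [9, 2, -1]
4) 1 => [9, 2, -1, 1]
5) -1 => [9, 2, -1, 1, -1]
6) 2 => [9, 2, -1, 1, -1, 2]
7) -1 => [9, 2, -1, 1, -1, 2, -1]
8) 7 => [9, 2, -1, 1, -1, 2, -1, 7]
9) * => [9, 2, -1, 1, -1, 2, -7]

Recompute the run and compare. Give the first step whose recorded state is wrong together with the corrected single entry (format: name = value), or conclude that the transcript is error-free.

step 1: push 9: top = 9 -> confirmed correct
step 2: push 2: top = 2 -> confirmed correct
step 3: push -1: top = -1 -> agrees with the transcript
step 4: push 1: top = 1 -> consistent with the transcript
step 5: push -1: top = -1 -> no discrepancy
step 6: push 2: top = 2 -> matches
step 7: push -1: top = -1 -> verified
step 8: push 7: top = 7 -> no discrepancy
step 9: -1 * 7 = -7 -> confirmed correct
The whole run recomputes cleanly — no discrepancies.

no error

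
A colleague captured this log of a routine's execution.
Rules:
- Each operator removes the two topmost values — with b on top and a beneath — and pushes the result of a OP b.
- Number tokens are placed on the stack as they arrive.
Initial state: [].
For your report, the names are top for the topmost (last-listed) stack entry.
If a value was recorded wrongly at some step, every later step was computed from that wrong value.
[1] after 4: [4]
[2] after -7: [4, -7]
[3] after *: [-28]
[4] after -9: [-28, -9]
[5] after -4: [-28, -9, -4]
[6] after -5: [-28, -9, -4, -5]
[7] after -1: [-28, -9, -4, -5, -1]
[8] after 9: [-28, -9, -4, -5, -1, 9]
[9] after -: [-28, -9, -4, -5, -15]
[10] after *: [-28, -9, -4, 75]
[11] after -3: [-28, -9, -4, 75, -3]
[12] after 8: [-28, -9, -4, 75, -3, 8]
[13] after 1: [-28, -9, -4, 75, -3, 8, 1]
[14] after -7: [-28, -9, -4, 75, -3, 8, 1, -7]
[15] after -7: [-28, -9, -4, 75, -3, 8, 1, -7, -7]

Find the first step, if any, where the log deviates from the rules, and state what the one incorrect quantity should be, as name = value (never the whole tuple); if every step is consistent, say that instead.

Recomputing the run from the initial state:
step 1: [4]
step 2: [4, -7]
step 3: [-28]
step 4: [-28, -9]
step 5: [-28, -9, -4]
step 6: [-28, -9, -4, -5]
step 7: [-28, -9, -4, -5, -1]
step 8: [-28, -9, -4, -5, -1, 9]
step 9: [-28, -9, -4, -5, -10]
step 10: [-28, -9, -4, 50]
step 11: [-28, -9, -4, 50, -3]
step 12: [-28, -9, -4, 50, -3, 8]
step 13: [-28, -9, -4, 50, -3, 8, 1]
step 14: [-28, -9, -4, 50, -3, 8, 1, -7]
step 15: [-28, -9, -4, 50, -3, 8, 1, -7, -7]
The first disagreement with the log is at step 9, where the value should be top = -10.

step 9, top = -10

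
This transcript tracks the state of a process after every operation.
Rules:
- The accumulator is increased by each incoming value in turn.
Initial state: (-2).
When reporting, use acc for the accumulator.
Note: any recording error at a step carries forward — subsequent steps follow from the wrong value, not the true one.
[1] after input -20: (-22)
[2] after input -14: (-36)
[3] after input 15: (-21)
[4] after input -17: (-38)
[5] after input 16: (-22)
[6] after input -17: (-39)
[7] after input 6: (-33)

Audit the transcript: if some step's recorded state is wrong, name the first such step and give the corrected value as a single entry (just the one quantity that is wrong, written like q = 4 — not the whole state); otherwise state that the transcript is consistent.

no error

step 1: acc = -2 + -20 = -22 -> in agreement
step 2: acc = -22 + -14 = -36 -> no discrepancy
step 3: acc = -36 + 15 = -21 -> confirmed correct
step 4: acc = -21 + -17 = -38 -> exactly as logged
step 5: acc = -38 + 16 = -22 -> no discrepancy
step 6: acc = -22 + -17 = -39 -> no discrepancy
step 7: acc = -39 + 6 = -33 -> matches
The whole run recomputes cleanly — no discrepancies.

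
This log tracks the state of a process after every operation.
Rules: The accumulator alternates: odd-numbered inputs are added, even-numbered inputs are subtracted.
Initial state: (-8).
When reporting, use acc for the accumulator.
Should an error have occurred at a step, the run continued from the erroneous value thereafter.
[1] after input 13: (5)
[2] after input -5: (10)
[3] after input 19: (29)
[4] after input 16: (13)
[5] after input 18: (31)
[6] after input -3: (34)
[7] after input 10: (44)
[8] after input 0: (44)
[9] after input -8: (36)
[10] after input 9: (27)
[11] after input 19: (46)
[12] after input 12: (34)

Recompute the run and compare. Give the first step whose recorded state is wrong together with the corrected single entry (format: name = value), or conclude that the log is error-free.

no error

step 1: acc = -8 + 13 = 5 -> consistent with the log
step 2: acc = 5 - -5 = 10 -> agrees with the log
step 3: acc = 10 + 19 = 29 -> verified
step 4: acc = 29 - 16 = 13 -> same as recorded
step 5: acc = 13 + 18 = 31 -> agrees with the log
step 6: acc = 31 - -3 = 34 -> confirmed correct
step 7: acc = 34 + 10 = 44 -> in agreement
step 8: acc = 44 - 0 = 44 -> consistent with the log
step 9: acc = 44 + -8 = 36 -> checks out
step 10: acc = 36 - 9 = 27 -> agrees with the log
step 11: acc = 27 + 19 = 46 -> verified
step 12: acc = 46 - 12 = 34 -> consistent with the log
Nothing is out of place; the run is error-free.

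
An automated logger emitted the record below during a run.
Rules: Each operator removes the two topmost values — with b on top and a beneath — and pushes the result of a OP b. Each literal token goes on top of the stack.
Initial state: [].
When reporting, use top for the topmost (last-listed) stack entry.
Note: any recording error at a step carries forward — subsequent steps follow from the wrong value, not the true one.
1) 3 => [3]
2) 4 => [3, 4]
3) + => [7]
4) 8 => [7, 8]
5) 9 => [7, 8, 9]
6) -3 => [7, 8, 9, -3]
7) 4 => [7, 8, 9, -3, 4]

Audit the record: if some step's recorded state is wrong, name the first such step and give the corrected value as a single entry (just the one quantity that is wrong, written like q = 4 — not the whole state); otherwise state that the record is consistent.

step 1: push 3: top = 3 -> consistent with the record
step 2: push 4: top = 4 -> no discrepancy
step 3: 3 + 4 = 7 -> exactly as logged
step 4: push 8: top = 8 -> no discrepancy
step 5: push 9: top = 9 -> verified
step 6: push -3: top = -3 -> exactly as logged
step 7: push 4: top = 4 -> confirmed correct
No step deviates from the rules.

no error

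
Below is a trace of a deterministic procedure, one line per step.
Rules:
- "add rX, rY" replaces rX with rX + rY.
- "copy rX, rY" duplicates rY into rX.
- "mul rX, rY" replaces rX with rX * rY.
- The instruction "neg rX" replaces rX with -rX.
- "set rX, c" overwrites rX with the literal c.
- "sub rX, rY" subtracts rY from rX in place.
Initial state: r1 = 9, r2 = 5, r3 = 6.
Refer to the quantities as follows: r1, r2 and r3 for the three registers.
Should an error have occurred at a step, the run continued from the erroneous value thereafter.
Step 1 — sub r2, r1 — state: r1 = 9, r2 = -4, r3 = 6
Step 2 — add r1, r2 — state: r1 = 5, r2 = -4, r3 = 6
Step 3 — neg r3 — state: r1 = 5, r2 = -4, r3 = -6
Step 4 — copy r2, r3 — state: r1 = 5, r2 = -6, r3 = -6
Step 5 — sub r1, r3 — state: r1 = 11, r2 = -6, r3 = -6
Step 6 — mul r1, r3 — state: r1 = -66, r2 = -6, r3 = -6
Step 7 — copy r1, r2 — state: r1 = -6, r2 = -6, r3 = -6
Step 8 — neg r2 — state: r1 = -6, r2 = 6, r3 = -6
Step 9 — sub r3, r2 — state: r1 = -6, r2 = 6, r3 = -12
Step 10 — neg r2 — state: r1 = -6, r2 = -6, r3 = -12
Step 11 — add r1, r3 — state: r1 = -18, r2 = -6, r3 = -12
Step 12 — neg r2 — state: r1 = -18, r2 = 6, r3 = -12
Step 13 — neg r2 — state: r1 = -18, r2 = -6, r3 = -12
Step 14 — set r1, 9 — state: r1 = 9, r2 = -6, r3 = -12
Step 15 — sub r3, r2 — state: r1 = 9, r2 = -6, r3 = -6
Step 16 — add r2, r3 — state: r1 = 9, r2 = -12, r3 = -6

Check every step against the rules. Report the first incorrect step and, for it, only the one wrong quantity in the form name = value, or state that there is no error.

no error

Recomputing the run from the initial state:
step 1: r1 = 9, r2 = -4, r3 = 6
step 2: r1 = 5, r2 = -4, r3 = 6
step 3: r1 = 5, r2 = -4, r3 = -6
step 4: r1 = 5, r2 = -6, r3 = -6
step 5: r1 = 11, r2 = -6, r3 = -6
step 6: r1 = -66, r2 = -6, r3 = -6
step 7: r1 = -6, r2 = -6, r3 = -6
step 8: r1 = -6, r2 = 6, r3 = -6
step 9: r1 = -6, r2 = 6, r3 = -12
step 10: r1 = -6, r2 = -6, r3 = -12
step 11: r1 = -18, r2 = -6, r3 = -12
step 12: r1 = -18, r2 = 6, r3 = -12
step 13: r1 = -18, r2 = -6, r3 = -12
step 14: r1 = 9, r2 = -6, r3 = -12
step 15: r1 = 9, r2 = -6, r3 = -6
step 16: r1 = 9, r2 = -12, r3 = -6
This matches the trace at every step.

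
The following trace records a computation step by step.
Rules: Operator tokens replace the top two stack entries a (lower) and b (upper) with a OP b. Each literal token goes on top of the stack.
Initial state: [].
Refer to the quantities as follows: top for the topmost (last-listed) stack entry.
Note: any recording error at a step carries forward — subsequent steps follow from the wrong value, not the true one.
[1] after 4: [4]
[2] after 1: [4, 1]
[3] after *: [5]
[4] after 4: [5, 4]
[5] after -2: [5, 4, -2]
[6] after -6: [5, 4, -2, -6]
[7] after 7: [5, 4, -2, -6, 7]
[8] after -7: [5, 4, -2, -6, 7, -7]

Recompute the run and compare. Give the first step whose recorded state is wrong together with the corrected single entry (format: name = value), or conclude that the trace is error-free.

step 3, top = 4

step 1: push 4: top = 4 -> confirmed correct
step 2: push 1: top = 1 -> exactly as logged
step 3: 4 * 1 = 4 -> first mismatch against the trace
So the first discrepancy is step 3, where the right value is top = 4.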